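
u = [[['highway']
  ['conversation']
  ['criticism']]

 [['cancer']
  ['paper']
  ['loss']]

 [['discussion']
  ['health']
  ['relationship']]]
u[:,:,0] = [['highway', 'conversation', 'criticism'], ['cancer', 'paper', 'loss'], ['discussion', 'health', 'relationship']]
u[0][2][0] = 'criticism'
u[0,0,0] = 'highway'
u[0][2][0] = 'criticism'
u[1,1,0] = 'paper'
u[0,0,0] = 'highway'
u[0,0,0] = 'highway'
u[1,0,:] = ['cancer']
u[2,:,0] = ['discussion', 'health', 'relationship']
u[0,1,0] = 'conversation'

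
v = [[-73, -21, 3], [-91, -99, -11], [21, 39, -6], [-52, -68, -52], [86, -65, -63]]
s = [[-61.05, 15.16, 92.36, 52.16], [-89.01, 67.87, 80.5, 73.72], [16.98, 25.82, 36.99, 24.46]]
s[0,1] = 15.16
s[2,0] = 16.98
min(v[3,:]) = -68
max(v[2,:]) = 39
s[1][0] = -89.01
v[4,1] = -65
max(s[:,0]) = 16.98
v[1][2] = -11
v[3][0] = -52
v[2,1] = 39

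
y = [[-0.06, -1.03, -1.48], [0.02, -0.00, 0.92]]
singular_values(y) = [1.97, 0.48]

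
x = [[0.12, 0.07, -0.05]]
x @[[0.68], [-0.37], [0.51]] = [[0.03]]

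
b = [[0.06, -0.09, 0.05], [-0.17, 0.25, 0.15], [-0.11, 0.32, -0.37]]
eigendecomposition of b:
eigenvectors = [[0.20,  -0.85,  -0.14], [-0.89,  -0.50,  -0.24], [-0.42,  -0.18,  0.96]]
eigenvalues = [0.36, 0.02, -0.44]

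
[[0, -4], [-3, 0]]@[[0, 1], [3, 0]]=[[-12, 0], [0, -3]]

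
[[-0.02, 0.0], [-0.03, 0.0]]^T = [[-0.02, -0.03], [0.0, 0.00]]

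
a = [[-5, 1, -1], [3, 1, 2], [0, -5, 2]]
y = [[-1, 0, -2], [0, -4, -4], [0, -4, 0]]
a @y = [[5, 0, 6], [-3, -12, -10], [0, 12, 20]]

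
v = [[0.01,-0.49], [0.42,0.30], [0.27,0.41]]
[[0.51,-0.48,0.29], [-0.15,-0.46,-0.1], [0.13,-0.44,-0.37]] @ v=[[-0.12, -0.28], [-0.22, -0.11], [-0.28, -0.35]]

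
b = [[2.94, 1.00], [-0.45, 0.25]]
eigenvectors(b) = [[0.98, -0.37], [-0.18, 0.93]]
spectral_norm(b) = 3.12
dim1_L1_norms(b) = [3.94, 0.7]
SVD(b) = [[-0.99,  0.11], [0.11,  0.99]] @ diag([3.1248672195464406, 0.3792161127959853]) @ [[-0.95, -0.31], [-0.31, 0.95]]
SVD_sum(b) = [[2.95,  0.96], [-0.33,  -0.11]] + [[-0.01, 0.04],[-0.12, 0.36]]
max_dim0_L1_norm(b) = 3.39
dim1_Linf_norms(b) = [2.94, 0.45]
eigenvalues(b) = [2.76, 0.43]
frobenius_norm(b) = 3.15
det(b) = 1.19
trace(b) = 3.19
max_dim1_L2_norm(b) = 3.11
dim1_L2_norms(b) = [3.11, 0.51]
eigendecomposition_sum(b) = [[2.97, 1.18], [-0.53, -0.21]] + [[-0.03, -0.18], [0.08, 0.46]]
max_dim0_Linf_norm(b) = 2.94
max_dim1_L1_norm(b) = 3.94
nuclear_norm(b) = 3.50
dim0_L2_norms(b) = [2.97, 1.03]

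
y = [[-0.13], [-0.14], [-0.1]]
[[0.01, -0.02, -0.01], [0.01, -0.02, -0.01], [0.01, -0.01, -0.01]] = y@ [[-0.05,  0.12,  0.08]]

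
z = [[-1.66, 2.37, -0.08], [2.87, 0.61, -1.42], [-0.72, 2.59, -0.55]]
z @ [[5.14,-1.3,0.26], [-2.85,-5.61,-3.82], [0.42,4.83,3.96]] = [[-15.32, -11.52, -9.8], [12.42, -14.01, -7.21], [-11.31, -16.25, -12.26]]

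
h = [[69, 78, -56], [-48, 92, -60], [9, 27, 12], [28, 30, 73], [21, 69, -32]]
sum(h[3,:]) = 131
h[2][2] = 12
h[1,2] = -60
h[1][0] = -48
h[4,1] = 69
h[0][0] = 69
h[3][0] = 28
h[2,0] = 9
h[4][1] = 69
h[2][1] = 27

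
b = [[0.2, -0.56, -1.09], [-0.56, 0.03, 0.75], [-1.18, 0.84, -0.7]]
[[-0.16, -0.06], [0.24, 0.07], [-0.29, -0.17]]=b @ [[-0.09,0.01],[-0.26,-0.1],[0.26,0.11]]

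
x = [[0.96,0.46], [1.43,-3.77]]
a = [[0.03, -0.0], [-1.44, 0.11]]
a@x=[[0.03,0.01],  [-1.23,-1.08]]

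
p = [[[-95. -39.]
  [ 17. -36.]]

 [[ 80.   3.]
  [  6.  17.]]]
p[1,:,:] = [[80.0, 3.0], [6.0, 17.0]]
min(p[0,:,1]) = -39.0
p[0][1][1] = -36.0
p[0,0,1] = -39.0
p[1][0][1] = 3.0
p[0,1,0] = 17.0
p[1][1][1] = 17.0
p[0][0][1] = -39.0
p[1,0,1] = 3.0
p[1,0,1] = 3.0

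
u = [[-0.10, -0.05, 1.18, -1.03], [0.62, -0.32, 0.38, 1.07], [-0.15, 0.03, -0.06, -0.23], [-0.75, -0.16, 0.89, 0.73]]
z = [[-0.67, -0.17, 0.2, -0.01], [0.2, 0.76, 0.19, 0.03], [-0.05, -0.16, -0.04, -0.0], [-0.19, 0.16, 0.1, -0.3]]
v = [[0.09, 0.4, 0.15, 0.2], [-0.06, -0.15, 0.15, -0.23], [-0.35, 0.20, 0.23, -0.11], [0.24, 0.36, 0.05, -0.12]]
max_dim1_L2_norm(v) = 0.48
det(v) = 0.01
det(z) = -0.00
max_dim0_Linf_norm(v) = 0.4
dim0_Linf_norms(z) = [0.67, 0.76, 0.2, 0.3]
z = u @ v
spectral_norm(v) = 0.63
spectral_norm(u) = 1.72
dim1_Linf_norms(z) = [0.67, 0.76, 0.16, 0.3]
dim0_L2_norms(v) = [0.44, 0.59, 0.32, 0.35]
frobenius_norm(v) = 0.87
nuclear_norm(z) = 1.86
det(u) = -0.08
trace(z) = -0.25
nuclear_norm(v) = 1.57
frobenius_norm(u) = 2.50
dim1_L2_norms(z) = [0.72, 0.81, 0.17, 0.4]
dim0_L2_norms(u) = [0.99, 0.36, 1.53, 1.67]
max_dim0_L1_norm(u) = 3.06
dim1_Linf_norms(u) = [1.18, 1.07, 0.23, 0.89]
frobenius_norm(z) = 1.17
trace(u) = 0.25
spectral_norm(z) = 0.92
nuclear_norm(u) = 4.22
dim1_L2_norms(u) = [1.57, 1.33, 0.28, 1.38]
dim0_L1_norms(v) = [0.74, 1.11, 0.58, 0.66]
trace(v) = 0.05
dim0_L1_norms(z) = [1.11, 1.25, 0.53, 0.34]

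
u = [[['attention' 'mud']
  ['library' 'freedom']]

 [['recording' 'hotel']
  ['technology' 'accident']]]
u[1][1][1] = 'accident'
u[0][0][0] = 'attention'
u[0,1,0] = 'library'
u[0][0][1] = 'mud'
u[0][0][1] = 'mud'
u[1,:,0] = ['recording', 'technology']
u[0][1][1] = 'freedom'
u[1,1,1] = 'accident'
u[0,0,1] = 'mud'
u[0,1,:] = ['library', 'freedom']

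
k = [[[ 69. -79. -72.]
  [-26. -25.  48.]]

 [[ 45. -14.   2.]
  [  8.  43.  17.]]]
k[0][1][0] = -26.0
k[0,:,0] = [69.0, -26.0]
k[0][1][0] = -26.0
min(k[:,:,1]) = -79.0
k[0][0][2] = -72.0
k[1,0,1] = -14.0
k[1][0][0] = 45.0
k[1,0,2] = 2.0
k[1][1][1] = 43.0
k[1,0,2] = 2.0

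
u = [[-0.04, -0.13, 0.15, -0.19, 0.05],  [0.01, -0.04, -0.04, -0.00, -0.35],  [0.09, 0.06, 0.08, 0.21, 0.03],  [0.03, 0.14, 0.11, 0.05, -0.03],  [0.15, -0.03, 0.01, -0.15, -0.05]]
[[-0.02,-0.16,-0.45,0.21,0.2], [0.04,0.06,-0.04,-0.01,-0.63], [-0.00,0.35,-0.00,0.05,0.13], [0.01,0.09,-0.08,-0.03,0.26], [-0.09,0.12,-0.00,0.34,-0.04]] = u@[[-0.46,1.62,0.57,1.67,-0.05], [0.04,-0.32,0.83,-0.8,1.29], [0.04,0.36,-1.94,0.52,1.34], [0.19,0.95,0.21,-0.45,-0.45], [-0.15,-0.13,0.25,0.11,1.51]]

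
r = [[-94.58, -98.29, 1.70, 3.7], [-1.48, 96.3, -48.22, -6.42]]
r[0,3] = 3.7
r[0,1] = -98.29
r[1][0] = -1.48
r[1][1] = 96.3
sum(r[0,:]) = -187.47000000000003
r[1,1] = 96.3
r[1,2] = -48.22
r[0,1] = -98.29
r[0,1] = -98.29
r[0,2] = 1.7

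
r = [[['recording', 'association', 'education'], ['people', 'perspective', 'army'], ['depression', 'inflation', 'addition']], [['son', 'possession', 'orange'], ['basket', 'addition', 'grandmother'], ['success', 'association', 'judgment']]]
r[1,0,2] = 'orange'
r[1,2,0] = 'success'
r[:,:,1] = [['association', 'perspective', 'inflation'], ['possession', 'addition', 'association']]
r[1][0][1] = 'possession'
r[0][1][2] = 'army'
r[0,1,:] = ['people', 'perspective', 'army']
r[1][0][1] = 'possession'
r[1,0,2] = 'orange'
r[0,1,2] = 'army'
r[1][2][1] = 'association'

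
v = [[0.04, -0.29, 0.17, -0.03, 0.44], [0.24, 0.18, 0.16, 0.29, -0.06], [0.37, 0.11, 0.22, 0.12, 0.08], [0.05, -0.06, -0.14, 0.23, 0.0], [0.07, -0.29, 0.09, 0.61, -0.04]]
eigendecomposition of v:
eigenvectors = [[0.21+0.33j, 0.21-0.33j, -0.64+0.00j, (-0.64-0j), (0.41+0j)], [(0.46-0.03j), 0.46+0.03j, (0.28-0.12j), 0.28+0.12j, -0.62+0.00j], [0.61+0.00j, (0.61-0j), (0.3+0.2j), (0.3-0.2j), 0.19+0.00j], [-0.10+0.27j, -0.10-0.27j, (0.17+0.12j), (0.17-0.12j), (-0.51+0j)], [(0.01+0.43j), 0.01-0.43j, (0.41-0.39j), (0.41+0.39j), (-0.4+0j)]]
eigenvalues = [(0.41+0.31j), (0.41-0.31j), (-0.18+0.17j), (-0.18-0.17j), (0.17+0j)]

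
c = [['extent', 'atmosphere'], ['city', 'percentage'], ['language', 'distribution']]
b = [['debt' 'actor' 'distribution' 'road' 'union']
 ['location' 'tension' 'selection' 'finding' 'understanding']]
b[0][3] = 'road'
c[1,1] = 'percentage'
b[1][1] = 'tension'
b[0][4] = 'union'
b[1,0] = 'location'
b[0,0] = 'debt'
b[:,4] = ['union', 'understanding']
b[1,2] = 'selection'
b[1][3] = 'finding'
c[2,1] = 'distribution'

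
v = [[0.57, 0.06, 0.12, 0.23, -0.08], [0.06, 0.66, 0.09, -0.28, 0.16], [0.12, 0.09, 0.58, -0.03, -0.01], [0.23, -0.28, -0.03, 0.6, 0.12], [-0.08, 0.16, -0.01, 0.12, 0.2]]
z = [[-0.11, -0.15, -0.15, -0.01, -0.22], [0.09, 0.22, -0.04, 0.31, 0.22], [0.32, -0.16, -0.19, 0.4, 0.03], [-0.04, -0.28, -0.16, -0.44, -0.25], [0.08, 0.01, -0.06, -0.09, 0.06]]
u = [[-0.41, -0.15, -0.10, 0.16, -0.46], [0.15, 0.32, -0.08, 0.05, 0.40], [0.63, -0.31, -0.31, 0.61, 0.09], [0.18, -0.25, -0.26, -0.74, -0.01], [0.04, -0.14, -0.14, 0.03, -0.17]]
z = v @ u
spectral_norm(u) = 1.05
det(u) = 0.01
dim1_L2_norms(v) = [0.63, 0.74, 0.6, 0.71, 0.29]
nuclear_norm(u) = 2.94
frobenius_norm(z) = 1.01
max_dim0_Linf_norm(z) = 0.44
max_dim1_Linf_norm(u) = 0.74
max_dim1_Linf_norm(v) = 0.66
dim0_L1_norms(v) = [1.06, 1.25, 0.83, 1.26, 0.57]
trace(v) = 2.61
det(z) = 0.00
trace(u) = -1.31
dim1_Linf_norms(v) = [0.57, 0.66, 0.58, 0.6, 0.2]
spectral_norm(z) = 0.82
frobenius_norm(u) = 1.58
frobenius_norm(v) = 1.38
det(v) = -0.00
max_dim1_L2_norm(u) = 0.98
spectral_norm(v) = 0.96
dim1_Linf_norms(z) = [0.22, 0.31, 0.4, 0.44, 0.09]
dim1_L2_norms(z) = [0.32, 0.45, 0.57, 0.6, 0.15]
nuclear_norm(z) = 1.72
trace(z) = -0.46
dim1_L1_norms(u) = [1.28, 1.0, 1.95, 1.44, 0.52]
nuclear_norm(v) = 2.61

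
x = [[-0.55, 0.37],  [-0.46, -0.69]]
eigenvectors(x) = [[(-0.11-0.66j), -0.11+0.66j],[0.74+0.00j, 0.74-0.00j]]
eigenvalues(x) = [(-0.62+0.41j), (-0.62-0.41j)]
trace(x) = -1.24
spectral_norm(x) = 0.83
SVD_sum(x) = [[0.00, 0.01],  [-0.45, -0.69]] + [[-0.55,0.36], [-0.01,0.00]]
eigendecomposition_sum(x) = [[-0.28+0.26j,(0.18+0.28j)], [-0.23-0.35j,-0.34+0.15j]] + [[(-0.28-0.26j),0.19-0.28j], [-0.23+0.35j,-0.35-0.15j]]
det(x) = 0.55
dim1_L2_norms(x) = [0.66, 0.83]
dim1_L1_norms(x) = [0.92, 1.15]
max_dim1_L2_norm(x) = 0.83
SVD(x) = [[-0.01, 1.0], [1.00, 0.01]] @ diag([0.8292896376088573, 0.662856467837925]) @ [[-0.55, -0.84],[-0.84, 0.55]]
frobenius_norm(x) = 1.06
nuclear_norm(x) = 1.49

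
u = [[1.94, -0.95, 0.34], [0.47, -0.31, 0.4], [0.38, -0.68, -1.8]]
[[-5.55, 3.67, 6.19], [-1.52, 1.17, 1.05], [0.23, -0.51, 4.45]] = u @ [[-2.89,1.55,3.18],[-0.28,-0.42,-0.59],[-0.63,0.77,-1.58]]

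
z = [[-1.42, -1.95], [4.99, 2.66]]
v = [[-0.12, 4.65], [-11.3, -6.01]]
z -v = [[-1.30,  -6.60],[16.29,  8.67]]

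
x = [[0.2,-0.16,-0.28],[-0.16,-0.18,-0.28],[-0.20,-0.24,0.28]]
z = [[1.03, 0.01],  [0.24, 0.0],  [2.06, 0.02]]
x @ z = [[-0.41, -0.0],[-0.78, -0.01],[0.31, 0.0]]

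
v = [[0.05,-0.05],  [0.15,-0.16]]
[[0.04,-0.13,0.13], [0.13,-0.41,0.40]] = v @[[0.67, -1.07, 1.46], [-0.20, 1.57, -1.13]]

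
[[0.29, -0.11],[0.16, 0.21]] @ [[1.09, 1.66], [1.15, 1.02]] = [[0.19, 0.37], [0.42, 0.48]]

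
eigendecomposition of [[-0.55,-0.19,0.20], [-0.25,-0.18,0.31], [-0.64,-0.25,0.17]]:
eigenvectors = [[-0.51+0.04j, -0.51-0.04j, (0.34+0j)], [(0.1+0.46j), (0.1-0.46j), (-0.94+0j)], [(-0.72+0j), -0.72-0.00j, (-0.06+0j)]]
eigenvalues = [(-0.25+0.2j), (-0.25-0.2j), (-0.07+0j)]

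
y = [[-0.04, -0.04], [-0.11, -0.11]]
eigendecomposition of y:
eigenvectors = [[0.71, 0.34], [-0.71, 0.94]]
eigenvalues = [0.0, -0.15]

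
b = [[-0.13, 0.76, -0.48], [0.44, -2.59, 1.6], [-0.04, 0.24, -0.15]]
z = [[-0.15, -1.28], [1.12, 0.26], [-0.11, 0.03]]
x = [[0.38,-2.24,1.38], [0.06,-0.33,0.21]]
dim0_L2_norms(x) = [0.38, 2.26, 1.4]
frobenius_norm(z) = 1.73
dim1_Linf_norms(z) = [1.28, 1.12, 0.11]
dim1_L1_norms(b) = [1.37, 4.63, 0.43]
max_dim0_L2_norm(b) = 2.71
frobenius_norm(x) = 2.69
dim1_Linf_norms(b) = [0.76, 2.59, 0.24]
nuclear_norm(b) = 3.23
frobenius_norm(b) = 3.22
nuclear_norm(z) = 2.41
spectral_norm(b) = 3.22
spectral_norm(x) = 2.69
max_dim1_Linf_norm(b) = 2.59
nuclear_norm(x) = 2.69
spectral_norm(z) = 1.42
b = z @ x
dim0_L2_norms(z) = [1.14, 1.31]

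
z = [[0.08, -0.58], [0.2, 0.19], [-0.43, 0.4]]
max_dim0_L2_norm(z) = 0.73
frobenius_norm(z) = 0.87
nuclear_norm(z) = 1.17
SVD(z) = [[0.71, -0.45], [-0.11, 0.68], [-0.69, -0.57]] @ diag([0.7854291684940056, 0.3832766902367204]) @ [[0.42, -0.91], [0.91, 0.42]]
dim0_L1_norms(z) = [0.71, 1.17]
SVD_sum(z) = [[0.24, -0.51], [-0.04, 0.08], [-0.23, 0.49]] + [[-0.16, -0.07], [0.24, 0.11], [-0.2, -0.09]]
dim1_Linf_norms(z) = [0.58, 0.2, 0.43]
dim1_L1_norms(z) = [0.66, 0.39, 0.83]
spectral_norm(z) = 0.79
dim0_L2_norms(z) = [0.48, 0.73]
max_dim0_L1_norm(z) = 1.17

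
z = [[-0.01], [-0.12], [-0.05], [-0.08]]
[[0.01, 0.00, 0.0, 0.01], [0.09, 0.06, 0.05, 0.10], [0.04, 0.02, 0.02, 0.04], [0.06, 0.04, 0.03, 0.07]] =z @ [[-0.79, -0.5, -0.38, -0.83]]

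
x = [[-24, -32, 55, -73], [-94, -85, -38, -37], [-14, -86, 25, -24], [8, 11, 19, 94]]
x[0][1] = -32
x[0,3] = -73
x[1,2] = -38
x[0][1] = -32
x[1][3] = -37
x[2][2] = 25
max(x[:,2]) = 55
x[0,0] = -24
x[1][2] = -38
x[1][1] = -85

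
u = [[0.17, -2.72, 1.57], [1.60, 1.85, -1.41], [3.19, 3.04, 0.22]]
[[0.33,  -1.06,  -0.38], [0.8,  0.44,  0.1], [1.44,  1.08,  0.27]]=u@[[0.58, -0.13, -0.08], [-0.13, 0.48, 0.17], [-0.08, 0.17, 0.06]]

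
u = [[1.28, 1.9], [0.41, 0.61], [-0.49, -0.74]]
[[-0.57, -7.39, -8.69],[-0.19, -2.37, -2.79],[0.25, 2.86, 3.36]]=u@ [[2.76, -2.57, -2.63], [-2.16, -2.16, -2.80]]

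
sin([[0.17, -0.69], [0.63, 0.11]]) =[[0.2, -0.73], [0.67, 0.14]]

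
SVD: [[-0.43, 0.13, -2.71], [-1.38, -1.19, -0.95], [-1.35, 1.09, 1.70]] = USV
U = [[-0.75, 0.17, -0.64], [-0.37, 0.69, 0.62], [0.55, 0.70, -0.46]]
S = [3.45, 1.98, 1.37]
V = [[0.03, 0.27, 0.96],[-1.00, -0.02, 0.03],[0.03, -0.96, 0.27]]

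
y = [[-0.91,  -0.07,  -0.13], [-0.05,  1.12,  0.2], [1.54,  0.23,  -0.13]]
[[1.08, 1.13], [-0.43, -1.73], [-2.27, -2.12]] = y@[[-1.29, -1.13], [-0.63, -1.61], [1.04, 0.10]]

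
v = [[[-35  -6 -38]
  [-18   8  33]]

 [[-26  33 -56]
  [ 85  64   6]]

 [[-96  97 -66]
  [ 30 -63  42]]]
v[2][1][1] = -63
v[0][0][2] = -38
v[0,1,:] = [-18, 8, 33]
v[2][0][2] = -66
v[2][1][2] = 42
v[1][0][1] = 33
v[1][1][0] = 85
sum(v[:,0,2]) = -160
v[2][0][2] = -66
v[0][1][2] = 33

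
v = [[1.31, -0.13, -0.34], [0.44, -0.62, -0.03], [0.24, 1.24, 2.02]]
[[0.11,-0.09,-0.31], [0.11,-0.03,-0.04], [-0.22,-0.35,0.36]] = v@[[0.06,-0.11,-0.18], [-0.14,-0.02,-0.08], [-0.03,-0.15,0.25]]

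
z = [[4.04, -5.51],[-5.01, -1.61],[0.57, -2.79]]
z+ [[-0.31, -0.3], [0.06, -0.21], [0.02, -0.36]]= [[3.73, -5.81], [-4.95, -1.82], [0.59, -3.15]]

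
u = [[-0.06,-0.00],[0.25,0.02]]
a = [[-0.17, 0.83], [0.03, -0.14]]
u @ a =[[0.01, -0.05], [-0.04, 0.2]]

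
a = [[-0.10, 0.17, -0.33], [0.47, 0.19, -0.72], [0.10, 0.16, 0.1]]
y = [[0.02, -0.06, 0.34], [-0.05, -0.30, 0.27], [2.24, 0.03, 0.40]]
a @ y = [[-0.75, -0.05, -0.12], [-1.61, -0.11, -0.08], [0.22, -0.05, 0.12]]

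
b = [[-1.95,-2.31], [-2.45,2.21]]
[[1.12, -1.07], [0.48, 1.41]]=b @ [[-0.36, -0.09], [-0.18, 0.54]]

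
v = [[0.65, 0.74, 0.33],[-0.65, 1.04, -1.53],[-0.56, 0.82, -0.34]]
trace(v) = 1.35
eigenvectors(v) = [[0.92+0.00j, (-0.21-0.47j), (-0.21+0.47j)], [0.20+0.00j, 0.68+0.00j, 0.68-0.00j], [(-0.34+0j), (0.4-0.33j), (0.4+0.33j)]]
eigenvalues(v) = [(0.68+0j), (0.33+1.21j), (0.33-1.21j)]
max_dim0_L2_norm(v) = 1.6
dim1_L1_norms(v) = [1.72, 3.22, 1.72]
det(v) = 1.07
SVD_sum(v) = [[0.02,-0.03,0.04], [-0.76,1.15,-1.38], [-0.37,0.55,-0.67]] + [[0.56, 0.79, 0.36],[-0.04, -0.06, -0.03],[0.11, 0.16, 0.07]] + [[0.07, -0.02, -0.06], [0.15, -0.05, -0.12], [-0.31, 0.1, 0.25]]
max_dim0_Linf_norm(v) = 1.53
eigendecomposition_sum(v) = [[0.39-0.00j,0.45+0.00j,-0.54+0.00j],[0.08-0.00j,0.10+0.00j,(-0.12+0j)],[-0.14+0.00j,(-0.17+0j),(0.2+0j)]] + [[0.13+0.25j, 0.15-0.46j, (0.44+0.39j)],[(-0.37+0.02j), (0.47+0.43j), (-0.71+0.3j)],[(-0.21+0.19j), 0.49+0.02j, -0.27+0.53j]] + [[0.13-0.25j, 0.15+0.46j, (0.44-0.39j)], [-0.37-0.02j, (0.47-0.43j), -0.71-0.30j], [(-0.21-0.19j), 0.49-0.02j, (-0.27-0.53j)]]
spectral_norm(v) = 2.17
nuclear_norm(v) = 3.69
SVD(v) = [[-0.02, -0.98, -0.21], [0.90, 0.07, -0.43], [0.44, -0.2, 0.88]] @ diag([2.1653213146754897, 1.0571023841873872, 0.4685276443896902]) @ [[-0.39, 0.59, -0.71], [-0.54, -0.77, -0.34], [-0.75, 0.25, 0.62]]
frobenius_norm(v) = 2.45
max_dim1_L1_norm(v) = 3.22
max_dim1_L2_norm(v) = 1.96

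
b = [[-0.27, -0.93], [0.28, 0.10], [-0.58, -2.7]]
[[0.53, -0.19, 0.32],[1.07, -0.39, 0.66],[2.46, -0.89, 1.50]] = b @ [[4.51, -1.63, 2.76],[-1.88, 0.68, -1.15]]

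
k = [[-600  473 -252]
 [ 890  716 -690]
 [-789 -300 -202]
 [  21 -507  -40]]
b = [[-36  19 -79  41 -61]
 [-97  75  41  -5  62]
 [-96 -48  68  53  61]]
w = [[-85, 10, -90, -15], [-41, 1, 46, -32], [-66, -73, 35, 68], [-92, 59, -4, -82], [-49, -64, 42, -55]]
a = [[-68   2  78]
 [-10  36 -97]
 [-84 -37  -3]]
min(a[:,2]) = -97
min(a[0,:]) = -68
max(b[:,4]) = 62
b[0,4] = -61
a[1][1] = 36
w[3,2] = -4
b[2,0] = -96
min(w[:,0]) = -92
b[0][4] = -61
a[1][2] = -97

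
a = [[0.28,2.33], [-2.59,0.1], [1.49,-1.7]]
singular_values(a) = [3.29, 2.55]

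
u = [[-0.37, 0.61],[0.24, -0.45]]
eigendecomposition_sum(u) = [[-0.01, -0.02],  [-0.01, -0.01]] + [[-0.36,  0.63],[0.25,  -0.44]]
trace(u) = -0.82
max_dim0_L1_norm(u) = 1.06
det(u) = 0.02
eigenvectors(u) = [[0.87, -0.82],  [0.49, 0.57]]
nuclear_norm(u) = 0.90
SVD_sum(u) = [[-0.36, 0.62], [0.26, -0.44]] + [[-0.01, -0.01], [-0.02, -0.01]]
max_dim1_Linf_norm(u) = 0.61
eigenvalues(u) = [-0.03, -0.79]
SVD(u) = [[-0.81, 0.58], [0.58, 0.81]] @ diag([0.876683716297621, 0.022927310757961426]) @ [[0.5, -0.86], [-0.86, -0.50]]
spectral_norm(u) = 0.88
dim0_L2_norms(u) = [0.44, 0.76]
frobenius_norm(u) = 0.88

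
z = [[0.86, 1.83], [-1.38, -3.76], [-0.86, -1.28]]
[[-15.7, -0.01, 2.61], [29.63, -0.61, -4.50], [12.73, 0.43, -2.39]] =z @[[-6.76, -1.63, 2.20], [-5.40, 0.76, 0.39]]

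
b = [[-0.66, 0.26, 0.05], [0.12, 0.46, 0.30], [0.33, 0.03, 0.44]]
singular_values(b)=[0.79, 0.67, 0.23]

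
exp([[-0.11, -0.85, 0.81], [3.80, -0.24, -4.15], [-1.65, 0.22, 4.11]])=[[-4.55,1.15,13.72], [10.54,-3.56,-25.78], [-11.49,4.58,33.97]]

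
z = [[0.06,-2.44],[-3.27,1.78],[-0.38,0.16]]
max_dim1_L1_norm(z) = 5.05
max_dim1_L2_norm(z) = 3.72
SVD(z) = [[-0.41, -0.91], [0.91, -0.41], [0.1, -0.07]] @ diag([4.010139497697196, 1.976684397927213]) @ [[-0.75,  0.66],[0.66,  0.75]]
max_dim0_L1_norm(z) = 4.38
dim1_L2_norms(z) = [2.44, 3.72, 0.41]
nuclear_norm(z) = 5.99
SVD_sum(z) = [[1.24, -1.08], [-2.74, 2.39], [-0.3, 0.26]] + [[-1.18, -1.36], [-0.53, -0.61], [-0.08, -0.1]]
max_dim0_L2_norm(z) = 3.29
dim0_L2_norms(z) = [3.29, 3.02]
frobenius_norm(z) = 4.47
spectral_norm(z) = 4.01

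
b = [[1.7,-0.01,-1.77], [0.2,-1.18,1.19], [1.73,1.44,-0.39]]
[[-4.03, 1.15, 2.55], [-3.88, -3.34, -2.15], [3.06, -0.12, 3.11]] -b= [[-5.73,  1.16,  4.32], [-4.08,  -2.16,  -3.34], [1.33,  -1.56,  3.50]]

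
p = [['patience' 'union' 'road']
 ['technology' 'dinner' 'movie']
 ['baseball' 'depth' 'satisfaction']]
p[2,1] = 'depth'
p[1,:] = ['technology', 'dinner', 'movie']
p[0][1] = 'union'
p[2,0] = 'baseball'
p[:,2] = ['road', 'movie', 'satisfaction']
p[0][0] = 'patience'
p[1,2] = 'movie'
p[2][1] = 'depth'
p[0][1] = 'union'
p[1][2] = 'movie'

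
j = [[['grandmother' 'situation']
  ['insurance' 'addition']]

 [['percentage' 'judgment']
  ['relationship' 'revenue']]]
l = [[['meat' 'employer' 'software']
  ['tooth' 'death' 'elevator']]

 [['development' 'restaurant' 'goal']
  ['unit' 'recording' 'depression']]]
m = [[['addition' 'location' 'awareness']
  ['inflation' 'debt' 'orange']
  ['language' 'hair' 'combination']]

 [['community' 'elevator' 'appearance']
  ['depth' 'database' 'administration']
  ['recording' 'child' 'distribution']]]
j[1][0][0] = 'percentage'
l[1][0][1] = 'restaurant'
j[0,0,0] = 'grandmother'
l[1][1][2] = 'depression'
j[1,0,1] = 'judgment'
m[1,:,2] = ['appearance', 'administration', 'distribution']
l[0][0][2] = 'software'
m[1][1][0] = 'depth'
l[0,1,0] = 'tooth'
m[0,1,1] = 'debt'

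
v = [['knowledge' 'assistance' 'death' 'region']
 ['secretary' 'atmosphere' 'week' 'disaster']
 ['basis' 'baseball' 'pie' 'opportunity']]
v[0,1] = 'assistance'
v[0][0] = 'knowledge'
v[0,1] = 'assistance'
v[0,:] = ['knowledge', 'assistance', 'death', 'region']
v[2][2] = 'pie'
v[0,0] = 'knowledge'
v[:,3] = ['region', 'disaster', 'opportunity']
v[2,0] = 'basis'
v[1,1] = 'atmosphere'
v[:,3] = ['region', 'disaster', 'opportunity']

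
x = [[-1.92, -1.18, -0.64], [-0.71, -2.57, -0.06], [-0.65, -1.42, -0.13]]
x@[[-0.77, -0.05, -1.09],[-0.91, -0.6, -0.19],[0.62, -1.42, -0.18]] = [[2.16, 1.71, 2.43], [2.85, 1.66, 1.27], [1.71, 1.07, 1.0]]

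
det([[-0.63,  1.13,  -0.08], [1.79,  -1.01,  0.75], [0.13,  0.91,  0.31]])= -0.030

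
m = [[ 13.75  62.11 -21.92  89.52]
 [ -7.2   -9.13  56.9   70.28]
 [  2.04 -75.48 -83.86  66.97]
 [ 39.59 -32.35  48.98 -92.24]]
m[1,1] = -9.13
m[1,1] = -9.13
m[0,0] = 13.75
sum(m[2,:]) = -90.33000000000001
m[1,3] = 70.28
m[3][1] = -32.35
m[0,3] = 89.52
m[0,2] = -21.92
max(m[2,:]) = 66.97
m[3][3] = -92.24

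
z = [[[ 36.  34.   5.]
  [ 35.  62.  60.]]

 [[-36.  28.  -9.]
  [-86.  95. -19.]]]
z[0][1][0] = 35.0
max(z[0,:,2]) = 60.0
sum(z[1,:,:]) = -27.0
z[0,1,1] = 62.0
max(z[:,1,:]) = 95.0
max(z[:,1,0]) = 35.0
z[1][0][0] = -36.0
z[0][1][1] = 62.0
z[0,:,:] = [[36.0, 34.0, 5.0], [35.0, 62.0, 60.0]]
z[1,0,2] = -9.0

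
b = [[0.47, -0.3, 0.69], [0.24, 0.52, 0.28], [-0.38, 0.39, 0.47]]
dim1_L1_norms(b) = [1.46, 1.04, 1.24]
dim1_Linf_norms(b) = [0.69, 0.52, 0.47]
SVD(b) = [[0.82, -0.55, 0.17], [0.44, 0.42, -0.79], [0.36, 0.73, 0.58]] @ diag([0.9386303618797498, 0.7967280710928765, 0.4415851271160683]) @ [[0.38, 0.13, 0.92], [-0.54, 0.83, 0.1], [-0.75, -0.54, 0.39]]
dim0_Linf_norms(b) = [0.47, 0.52, 0.69]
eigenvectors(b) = [[(-0.79+0j), (-0.79-0j), (0.35+0j)], [-0.13+0.33j, -0.13-0.33j, 0.78+0.00j], [0.11-0.48j, (0.11+0.48j), 0.51+0.00j]]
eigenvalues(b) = [(0.33+0.55j), (0.33-0.55j), (0.81+0j)]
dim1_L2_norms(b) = [0.89, 0.64, 0.72]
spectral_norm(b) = 0.94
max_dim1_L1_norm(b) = 1.46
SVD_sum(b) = [[0.29, 0.1, 0.7], [0.16, 0.06, 0.38], [0.13, 0.05, 0.31]] + [[0.24, -0.36, -0.04], [-0.18, 0.28, 0.03], [-0.32, 0.48, 0.06]] + [[-0.06, -0.04, 0.03], [0.26, 0.19, -0.14], [-0.19, -0.14, 0.1]]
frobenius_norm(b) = 1.31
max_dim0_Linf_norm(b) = 0.69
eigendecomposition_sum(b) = [[0.24+0.23j, (-0.28+0.05j), 0.26-0.23j], [(0.14-0.06j), -0.02+0.12j, -0.06-0.15j], [(-0.18+0.12j), (0.01-0.18j), (0.11+0.19j)]] + [[(0.24-0.23j), -0.28-0.05j, 0.26+0.23j], [0.14+0.06j, -0.02-0.12j, -0.06+0.15j], [(-0.18-0.12j), (0.01+0.18j), 0.11-0.19j]] + [[(-0.02+0j), (0.25+0j), (0.17+0j)], [(-0.04+0j), 0.57+0.00j, (0.39+0j)], [(-0.02+0j), (0.37+0j), (0.26+0j)]]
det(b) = 0.33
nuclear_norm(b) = 2.18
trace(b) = 1.46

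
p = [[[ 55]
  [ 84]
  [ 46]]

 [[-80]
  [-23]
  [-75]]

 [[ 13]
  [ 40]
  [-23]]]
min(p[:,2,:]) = -75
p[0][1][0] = 84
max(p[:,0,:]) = 55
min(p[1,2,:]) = -75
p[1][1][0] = -23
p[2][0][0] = 13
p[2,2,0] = -23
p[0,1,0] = 84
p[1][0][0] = -80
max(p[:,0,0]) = 55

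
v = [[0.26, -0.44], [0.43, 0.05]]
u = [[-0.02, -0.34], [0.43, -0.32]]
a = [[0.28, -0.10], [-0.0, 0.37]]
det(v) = 0.20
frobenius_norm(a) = 0.47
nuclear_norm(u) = 0.84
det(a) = 0.10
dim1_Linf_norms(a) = [0.28, 0.37]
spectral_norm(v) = 0.57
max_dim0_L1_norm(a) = 0.47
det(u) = 0.15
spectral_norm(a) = 0.40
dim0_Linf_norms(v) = [0.43, 0.44]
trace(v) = 0.31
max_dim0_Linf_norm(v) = 0.44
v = u + a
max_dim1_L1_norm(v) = 0.7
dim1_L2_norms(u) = [0.34, 0.54]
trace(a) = 0.65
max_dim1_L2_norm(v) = 0.51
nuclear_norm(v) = 0.92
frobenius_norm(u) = 0.64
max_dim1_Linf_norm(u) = 0.43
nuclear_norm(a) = 0.66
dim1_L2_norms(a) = [0.3, 0.37]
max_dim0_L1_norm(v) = 0.69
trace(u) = -0.34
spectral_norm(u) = 0.58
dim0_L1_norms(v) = [0.69, 0.49]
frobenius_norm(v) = 0.67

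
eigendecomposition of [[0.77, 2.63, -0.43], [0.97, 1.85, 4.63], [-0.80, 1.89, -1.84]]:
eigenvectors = [[0.4, -0.97, 0.65], [-0.61, -0.08, 0.75], [0.69, 0.22, 0.16]]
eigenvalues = [-3.99, 1.08, 3.69]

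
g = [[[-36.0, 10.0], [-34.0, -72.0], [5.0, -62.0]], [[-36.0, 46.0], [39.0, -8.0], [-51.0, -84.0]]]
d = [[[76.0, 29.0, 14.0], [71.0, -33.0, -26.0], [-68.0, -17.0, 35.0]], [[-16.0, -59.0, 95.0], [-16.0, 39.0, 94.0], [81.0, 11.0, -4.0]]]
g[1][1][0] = 39.0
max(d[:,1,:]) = 94.0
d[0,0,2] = 14.0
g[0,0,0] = -36.0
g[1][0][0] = -36.0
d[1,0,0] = -16.0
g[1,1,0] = 39.0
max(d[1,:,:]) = 95.0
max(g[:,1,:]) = 39.0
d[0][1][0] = 71.0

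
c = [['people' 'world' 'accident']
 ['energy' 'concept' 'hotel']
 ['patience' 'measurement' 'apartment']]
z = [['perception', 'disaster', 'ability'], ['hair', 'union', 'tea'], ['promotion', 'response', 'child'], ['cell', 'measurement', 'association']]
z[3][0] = 'cell'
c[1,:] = ['energy', 'concept', 'hotel']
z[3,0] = 'cell'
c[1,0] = 'energy'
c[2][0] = 'patience'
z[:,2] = ['ability', 'tea', 'child', 'association']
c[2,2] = 'apartment'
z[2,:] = ['promotion', 'response', 'child']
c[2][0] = 'patience'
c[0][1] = 'world'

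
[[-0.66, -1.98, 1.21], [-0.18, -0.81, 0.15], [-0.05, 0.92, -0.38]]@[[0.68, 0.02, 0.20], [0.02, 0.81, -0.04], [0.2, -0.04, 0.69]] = [[-0.25, -1.67, 0.78], [-0.11, -0.67, 0.10], [-0.09, 0.76, -0.31]]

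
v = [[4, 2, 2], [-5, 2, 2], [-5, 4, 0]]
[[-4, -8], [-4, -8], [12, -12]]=v @[[0, 0], [3, -3], [-5, -1]]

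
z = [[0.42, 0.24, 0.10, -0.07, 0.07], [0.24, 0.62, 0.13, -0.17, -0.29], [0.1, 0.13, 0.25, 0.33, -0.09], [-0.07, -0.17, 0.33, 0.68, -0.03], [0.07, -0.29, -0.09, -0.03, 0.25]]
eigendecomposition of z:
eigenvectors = [[0.35, 0.19, -0.8, -0.33, -0.31], [0.71, 0.39, 0.18, 0.02, 0.56], [-0.06, 0.54, -0.1, 0.78, -0.3], [-0.57, 0.67, -0.04, -0.39, 0.28], [-0.22, -0.28, -0.56, 0.36, 0.65]]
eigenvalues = [0.96, 0.84, 0.42, 0.0, -0.0]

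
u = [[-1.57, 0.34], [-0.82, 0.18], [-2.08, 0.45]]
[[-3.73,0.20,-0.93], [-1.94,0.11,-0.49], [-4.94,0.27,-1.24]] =u @ [[3.14, 0.07, 0.62], [3.53, 0.92, 0.12]]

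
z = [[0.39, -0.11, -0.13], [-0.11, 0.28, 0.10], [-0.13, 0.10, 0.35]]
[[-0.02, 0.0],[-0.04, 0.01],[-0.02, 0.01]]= z@[[-0.10,  0.03], [-0.18,  0.06], [-0.03,  0.01]]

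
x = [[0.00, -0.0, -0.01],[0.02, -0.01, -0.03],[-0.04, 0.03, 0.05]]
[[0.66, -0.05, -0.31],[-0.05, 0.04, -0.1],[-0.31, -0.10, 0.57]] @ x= [[0.01,-0.01,-0.02], [0.0,-0.0,-0.01], [-0.02,0.02,0.03]]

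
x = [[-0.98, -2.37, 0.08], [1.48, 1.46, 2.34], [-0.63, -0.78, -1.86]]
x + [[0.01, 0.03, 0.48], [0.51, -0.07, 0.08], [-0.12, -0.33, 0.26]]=[[-0.97, -2.34, 0.56], [1.99, 1.39, 2.42], [-0.75, -1.11, -1.6]]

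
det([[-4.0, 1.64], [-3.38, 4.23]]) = -11.377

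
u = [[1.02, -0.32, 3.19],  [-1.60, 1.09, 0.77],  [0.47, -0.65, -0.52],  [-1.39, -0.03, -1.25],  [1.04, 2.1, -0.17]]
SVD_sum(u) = [[1.38, -0.09, 3.03], [0.00, -0.0, 0.01], [-0.11, 0.01, -0.24], [-0.71, 0.04, -1.56], [0.09, -0.01, 0.20]] + [[0.01, -0.2, -0.01], [-0.08, 1.23, 0.07], [0.05, -0.71, -0.04], [0.0, -0.01, -0.0], [-0.13, 2.0, 0.12]] + [[-0.38, -0.04, 0.17], [-1.52, -0.14, 0.69], [0.53, 0.05, -0.24], [-0.68, -0.06, 0.31], [1.08, 0.1, -0.49]]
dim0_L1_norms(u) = [5.52, 4.19, 5.9]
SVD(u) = [[-0.89, -0.08, 0.18], [-0.0, 0.5, 0.73], [0.07, -0.29, -0.25], [0.46, -0.0, 0.33], [-0.06, 0.81, -0.52]] @ diag([3.7628330391614595, 2.474720354639704, 2.303594297120668]) @ [[-0.42, 0.03, -0.91],[-0.07, 1.0, 0.06],[-0.91, -0.08, 0.41]]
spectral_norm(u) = 3.76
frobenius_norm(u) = 5.06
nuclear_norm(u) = 8.54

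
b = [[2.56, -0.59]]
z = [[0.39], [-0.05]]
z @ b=[[1.0, -0.23], [-0.13, 0.03]]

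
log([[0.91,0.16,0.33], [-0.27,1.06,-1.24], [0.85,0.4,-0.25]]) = [[(-0.06+0.88j), 0.13+0.24j, (0.43-1.12j)], [(-0.05-1.87j), (0.22-0.5j), (-1.42+2.39j)], [1.03-2.17j, 0.44-0.58j, (-1.36+2.77j)]]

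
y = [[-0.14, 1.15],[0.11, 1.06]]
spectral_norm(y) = 1.56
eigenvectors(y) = [[-1.0, -0.66], [0.08, -0.75]]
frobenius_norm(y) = 1.57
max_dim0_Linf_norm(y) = 1.15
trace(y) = 0.92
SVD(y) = [[0.74, 0.68], [0.68, -0.74]] @ diag([1.564262198308391, 0.1757378016916087]) @ [[-0.02, 1.0], [-1.0, -0.02]]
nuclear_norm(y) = 1.74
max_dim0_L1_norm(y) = 2.21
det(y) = -0.27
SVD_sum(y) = [[-0.02, 1.15], [-0.02, 1.06]] + [[-0.12,-0.00], [0.13,0.0]]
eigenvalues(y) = [-0.24, 1.16]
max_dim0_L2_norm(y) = 1.56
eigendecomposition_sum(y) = [[-0.22,0.20], [0.02,-0.02]] + [[0.08, 0.95], [0.09, 1.08]]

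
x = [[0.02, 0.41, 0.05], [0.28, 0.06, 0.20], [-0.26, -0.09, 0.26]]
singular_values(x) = [0.46, 0.35, 0.31]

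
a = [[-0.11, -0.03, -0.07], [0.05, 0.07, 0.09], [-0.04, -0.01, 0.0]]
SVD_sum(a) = [[-0.09, -0.05, -0.08], [0.08, 0.05, 0.07], [-0.02, -0.01, -0.02]] + [[-0.02, 0.02, 0.01], [-0.03, 0.02, 0.02], [-0.02, 0.01, 0.01]] + [[0.00, 0.00, -0.0], [0.0, 0.00, -0.0], [-0.0, -0.01, 0.01]]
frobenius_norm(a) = 0.19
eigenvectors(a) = [[0.89, -0.06, -0.15], [-0.36, -0.87, 0.99], [0.27, 0.49, -0.07]]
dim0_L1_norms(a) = [0.2, 0.11, 0.16]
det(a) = -0.00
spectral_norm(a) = 0.18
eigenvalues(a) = [-0.12, 0.02, 0.06]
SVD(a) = [[-0.73,-0.55,-0.40], [0.66,-0.72,-0.2], [-0.17,-0.41,0.89]] @ diag([0.17773298306100438, 0.05734616700111265, 0.014913211006259308]) @ [[0.68, 0.39, 0.62], [0.72, -0.52, -0.46], [-0.14, -0.76, 0.64]]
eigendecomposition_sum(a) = [[-0.11, -0.02, -0.05], [0.05, 0.01, 0.02], [-0.03, -0.01, -0.02]] + [[0.00, -0.00, -0.00], [0.01, -0.0, -0.04], [-0.01, 0.0, 0.02]] + [[0.0, -0.01, -0.02], [-0.01, 0.06, 0.11], [0.0, -0.0, -0.01]]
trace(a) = -0.04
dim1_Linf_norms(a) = [0.11, 0.09, 0.04]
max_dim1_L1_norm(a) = 0.21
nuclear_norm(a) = 0.25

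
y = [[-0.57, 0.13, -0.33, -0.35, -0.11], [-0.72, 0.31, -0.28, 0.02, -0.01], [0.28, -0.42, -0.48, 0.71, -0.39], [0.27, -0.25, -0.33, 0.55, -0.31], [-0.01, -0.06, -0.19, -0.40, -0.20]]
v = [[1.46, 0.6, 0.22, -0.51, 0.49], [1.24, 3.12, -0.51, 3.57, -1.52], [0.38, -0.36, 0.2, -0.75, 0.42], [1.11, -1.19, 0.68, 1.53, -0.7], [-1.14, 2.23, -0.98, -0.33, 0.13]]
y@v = [[-1.06,  0.35,  -0.39,  0.50,  -0.38],[-0.74,  0.59,  -0.35,  1.72,  -0.96],[0.94,  -2.68,  1.04,  -0.07,  0.03],[0.92,  -1.84,  0.80,  0.16,  -0.05],[-0.38,  -0.09,  -0.09,  -0.61,  0.26]]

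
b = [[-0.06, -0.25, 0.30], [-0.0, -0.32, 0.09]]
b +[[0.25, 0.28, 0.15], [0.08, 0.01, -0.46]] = [[0.19, 0.03, 0.45], [0.08, -0.31, -0.37]]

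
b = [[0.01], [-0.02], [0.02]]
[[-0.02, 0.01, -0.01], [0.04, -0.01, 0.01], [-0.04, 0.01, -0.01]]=b @ [[-2.07,0.58,-0.53]]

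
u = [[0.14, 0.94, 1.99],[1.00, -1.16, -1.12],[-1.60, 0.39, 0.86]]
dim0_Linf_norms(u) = [1.6, 1.16, 1.99]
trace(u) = -0.16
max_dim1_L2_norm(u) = 2.21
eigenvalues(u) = [(0.38+1.48j), (0.38-1.48j), (-0.91+0j)]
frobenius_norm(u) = 3.45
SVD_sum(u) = [[-0.82, 0.92, 1.46], [0.79, -0.89, -1.41], [-0.65, 0.74, 1.17]] + [[0.97,0.14,0.46], [0.25,0.04,0.12], [-0.92,-0.13,-0.43]] + [[-0.01, -0.12, 0.07], [-0.04, -0.31, 0.17], [-0.03, -0.21, 0.12]]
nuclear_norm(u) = 5.04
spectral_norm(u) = 3.07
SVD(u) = [[0.62, 0.71, 0.32],[-0.60, 0.18, 0.78],[0.50, -0.68, 0.54]] @ diag([3.0668074764623525, 1.517289665079841, 0.45554799369168636]) @ [[-0.43, 0.48, 0.76], [0.90, 0.13, 0.42], [-0.1, -0.87, 0.49]]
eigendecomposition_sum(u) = [[(0.07+0.77j), 0.36+0.09j, (0.93-0.12j)], [(0.5-0.13j), 0.02-0.25j, (-0.18-0.6j)], [(-0.8+0.21j), -0.03+0.40j, (0.29+0.96j)]] + [[(0.07-0.77j), 0.36-0.09j, 0.93+0.12j], [(0.5+0.13j), (0.02+0.25j), (-0.18+0.6j)], [(-0.8-0.21j), (-0.03-0.4j), 0.29-0.96j]] + [[0.00-0.00j, (0.21-0j), (0.13-0j)], [-0.00+0.00j, (-1.2+0j), -0.75+0.00j], [0.00-0.00j, (0.45-0j), (0.29-0j)]]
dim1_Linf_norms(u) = [1.99, 1.16, 1.6]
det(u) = -2.12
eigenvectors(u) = [[(0.1-0.61j), (0.1+0.61j), -0.16+0.00j], [-0.42+0.00j, (-0.42-0j), (0.92+0j)], [0.66+0.00j, 0.66-0.00j, (-0.35+0j)]]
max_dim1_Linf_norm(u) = 1.99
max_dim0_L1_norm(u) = 3.97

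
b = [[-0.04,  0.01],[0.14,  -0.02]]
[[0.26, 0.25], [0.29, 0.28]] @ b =[[0.02, -0.00],[0.03, -0.00]]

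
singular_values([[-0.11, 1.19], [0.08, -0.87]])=[1.48, 0.0]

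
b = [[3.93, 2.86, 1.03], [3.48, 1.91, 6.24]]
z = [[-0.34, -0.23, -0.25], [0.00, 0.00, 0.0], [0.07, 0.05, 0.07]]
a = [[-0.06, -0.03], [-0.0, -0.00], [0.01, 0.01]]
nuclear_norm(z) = 0.51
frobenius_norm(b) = 8.91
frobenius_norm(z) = 0.49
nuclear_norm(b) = 11.50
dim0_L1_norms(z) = [0.41, 0.28, 0.32]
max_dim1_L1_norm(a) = 0.09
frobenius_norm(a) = 0.07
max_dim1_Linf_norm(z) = 0.34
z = a @ b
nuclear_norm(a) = 0.07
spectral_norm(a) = 0.07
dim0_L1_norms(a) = [0.07, 0.04]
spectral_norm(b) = 8.33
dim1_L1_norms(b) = [7.82, 11.63]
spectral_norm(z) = 0.49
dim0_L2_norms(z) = [0.35, 0.24, 0.26]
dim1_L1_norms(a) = [0.09, 0.0, 0.02]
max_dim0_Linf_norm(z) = 0.34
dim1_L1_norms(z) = [0.82, 0.0, 0.19]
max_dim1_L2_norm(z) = 0.48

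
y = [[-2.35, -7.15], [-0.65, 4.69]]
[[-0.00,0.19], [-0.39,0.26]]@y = [[-0.12, 0.89], [0.75, 4.01]]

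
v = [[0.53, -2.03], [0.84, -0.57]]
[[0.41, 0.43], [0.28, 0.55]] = v @ [[0.24, 0.62], [-0.14, -0.05]]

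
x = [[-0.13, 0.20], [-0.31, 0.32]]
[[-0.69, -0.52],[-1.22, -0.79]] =x @[[1.14, -0.44], [-2.70, -2.89]]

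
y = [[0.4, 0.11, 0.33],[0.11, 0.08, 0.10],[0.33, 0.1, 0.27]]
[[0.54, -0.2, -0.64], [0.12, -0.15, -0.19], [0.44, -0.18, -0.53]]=y@[[2.10, -0.09, 0.2], [-0.42, -2.03, 0.07], [-0.77, 0.18, -2.22]]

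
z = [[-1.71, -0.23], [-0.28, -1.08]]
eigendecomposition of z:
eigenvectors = [[-0.93, 0.3],[-0.36, -0.95]]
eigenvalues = [-1.8, -0.99]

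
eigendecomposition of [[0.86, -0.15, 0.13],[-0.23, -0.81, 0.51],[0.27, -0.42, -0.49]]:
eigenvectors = [[(0.98+0j), -0.06+0.03j, -0.06-0.03j],[-0.07+0.00j, -0.75+0.00j, (-0.75-0j)],[0.21+0.00j, -0.24-0.61j, (-0.24+0.61j)]]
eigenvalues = [(0.9+0j), (-0.67+0.42j), (-0.67-0.42j)]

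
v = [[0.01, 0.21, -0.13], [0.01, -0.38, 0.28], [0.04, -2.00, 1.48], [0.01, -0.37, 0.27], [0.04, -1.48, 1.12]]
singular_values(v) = [3.18, 0.03, 0.01]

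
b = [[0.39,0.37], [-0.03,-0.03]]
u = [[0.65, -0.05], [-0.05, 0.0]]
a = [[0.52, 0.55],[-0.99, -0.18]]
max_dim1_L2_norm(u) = 0.65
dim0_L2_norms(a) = [1.12, 0.58]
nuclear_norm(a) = 1.58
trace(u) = 0.65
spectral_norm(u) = 0.65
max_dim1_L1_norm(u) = 0.7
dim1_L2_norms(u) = [0.65, 0.05]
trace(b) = 0.36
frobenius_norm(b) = 0.54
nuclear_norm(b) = 0.54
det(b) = -0.00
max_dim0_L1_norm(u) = 0.7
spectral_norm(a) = 1.20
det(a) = 0.45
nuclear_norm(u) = 0.66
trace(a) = 0.34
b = u @ a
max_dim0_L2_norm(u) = 0.65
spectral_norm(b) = 0.54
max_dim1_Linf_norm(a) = 0.99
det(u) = -0.00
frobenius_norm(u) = 0.65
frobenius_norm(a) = 1.26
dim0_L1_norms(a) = [1.51, 0.73]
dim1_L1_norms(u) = [0.7, 0.05]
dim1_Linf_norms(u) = [0.65, 0.05]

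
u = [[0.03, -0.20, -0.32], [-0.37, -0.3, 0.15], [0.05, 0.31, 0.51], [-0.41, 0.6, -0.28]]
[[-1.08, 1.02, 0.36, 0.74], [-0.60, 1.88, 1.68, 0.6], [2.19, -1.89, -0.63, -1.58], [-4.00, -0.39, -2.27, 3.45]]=u @ [[4.6, -2.96, -0.92, -4.1], [-1.35, -3.32, -3.86, 1.31], [4.66, -1.39, 1.20, -3.50]]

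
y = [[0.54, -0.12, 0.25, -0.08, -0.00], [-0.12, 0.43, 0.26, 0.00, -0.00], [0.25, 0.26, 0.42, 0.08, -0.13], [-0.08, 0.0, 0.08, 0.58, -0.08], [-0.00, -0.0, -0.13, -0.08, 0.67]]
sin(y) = [[0.50, -0.12, 0.22, -0.07, 0.01],[-0.12, 0.4, 0.24, -0.01, 0.01],[0.22, 0.24, 0.38, 0.07, -0.11],[-0.07, -0.01, 0.07, 0.54, -0.06],[0.01, 0.01, -0.11, -0.06, 0.61]]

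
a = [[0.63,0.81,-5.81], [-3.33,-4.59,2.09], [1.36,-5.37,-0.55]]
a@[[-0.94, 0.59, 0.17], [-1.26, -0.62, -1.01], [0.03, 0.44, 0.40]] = [[-1.79, -2.69, -3.04], [8.98, 1.8, 4.91], [5.47, 3.89, 5.43]]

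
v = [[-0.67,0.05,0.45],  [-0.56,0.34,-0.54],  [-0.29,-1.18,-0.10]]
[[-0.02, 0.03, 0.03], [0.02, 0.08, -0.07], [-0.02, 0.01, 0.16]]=v@[[0.01,-0.08,-0.01],[0.02,0.02,-0.14],[-0.03,-0.06,0.06]]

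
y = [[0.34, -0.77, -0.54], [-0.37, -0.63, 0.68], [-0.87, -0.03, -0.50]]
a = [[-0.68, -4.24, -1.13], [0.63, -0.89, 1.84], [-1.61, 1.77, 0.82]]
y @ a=[[0.15, -1.71, -2.24],[-1.24, 3.33, -0.18],[1.38, 2.83, 0.52]]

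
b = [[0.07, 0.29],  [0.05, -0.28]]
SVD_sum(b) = [[0.01,  0.29], [-0.01,  -0.28]] + [[0.06, -0.00],[0.06, -0.0]]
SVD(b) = [[-0.73, 0.69], [0.69, 0.73]] @ diag([0.4034296451661368, 0.08452527078409731]) @ [[-0.04, -1.00], [1.0, -0.04]]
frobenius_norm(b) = 0.41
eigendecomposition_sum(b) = [[0.1, 0.07], [0.01, 0.01]] + [[-0.03,  0.22], [0.04,  -0.29]]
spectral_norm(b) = 0.40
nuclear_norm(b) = 0.49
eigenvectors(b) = [[0.99, -0.60],[0.13, 0.8]]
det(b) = -0.03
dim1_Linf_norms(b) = [0.29, 0.28]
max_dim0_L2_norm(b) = 0.4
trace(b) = -0.21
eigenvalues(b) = [0.11, -0.32]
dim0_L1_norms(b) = [0.12, 0.57]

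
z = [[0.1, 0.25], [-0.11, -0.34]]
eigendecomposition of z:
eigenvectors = [[0.96, -0.57], [-0.29, 0.82]]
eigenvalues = [0.02, -0.26]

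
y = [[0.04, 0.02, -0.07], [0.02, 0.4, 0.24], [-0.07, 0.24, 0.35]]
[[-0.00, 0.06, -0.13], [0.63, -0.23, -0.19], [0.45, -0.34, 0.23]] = y @ [[-0.57, -1.03, 2.08], [1.53, 0.32, -2.07], [0.12, -1.41, 2.48]]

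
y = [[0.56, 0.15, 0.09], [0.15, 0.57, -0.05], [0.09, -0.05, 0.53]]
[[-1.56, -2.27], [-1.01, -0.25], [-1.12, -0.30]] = y@[[-2.11, -4.28], [-1.38, 0.70], [-1.88, 0.23]]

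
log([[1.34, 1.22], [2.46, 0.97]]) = [[0.35+1.40j, (0.56-1.1j)], [(1.13-2.22j), 0.18+1.74j]]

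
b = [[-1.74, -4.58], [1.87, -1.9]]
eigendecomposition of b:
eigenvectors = [[0.84+0.00j, 0.84-0.00j], [0.01-0.54j, (0.01+0.54j)]]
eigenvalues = [(-1.82+2.93j), (-1.82-2.93j)]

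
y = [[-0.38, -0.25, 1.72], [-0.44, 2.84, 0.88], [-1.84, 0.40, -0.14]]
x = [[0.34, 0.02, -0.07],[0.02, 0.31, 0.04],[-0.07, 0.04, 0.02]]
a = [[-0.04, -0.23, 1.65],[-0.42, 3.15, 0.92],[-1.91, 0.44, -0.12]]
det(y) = 9.39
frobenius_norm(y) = 3.97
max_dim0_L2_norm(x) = 0.35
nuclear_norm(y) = 6.59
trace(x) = 0.67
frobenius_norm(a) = 4.19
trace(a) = 2.99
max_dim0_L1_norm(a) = 3.82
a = y + x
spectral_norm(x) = 0.36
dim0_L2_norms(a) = [1.96, 3.19, 1.89]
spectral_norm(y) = 3.12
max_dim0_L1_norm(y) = 3.49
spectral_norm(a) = 3.40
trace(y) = 2.32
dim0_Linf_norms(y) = [1.84, 2.84, 1.72]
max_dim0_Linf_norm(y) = 2.84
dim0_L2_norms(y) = [1.93, 2.88, 1.94]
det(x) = -0.00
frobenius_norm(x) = 0.48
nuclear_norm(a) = 6.86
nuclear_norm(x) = 0.67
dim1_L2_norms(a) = [1.67, 3.31, 1.96]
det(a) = 10.07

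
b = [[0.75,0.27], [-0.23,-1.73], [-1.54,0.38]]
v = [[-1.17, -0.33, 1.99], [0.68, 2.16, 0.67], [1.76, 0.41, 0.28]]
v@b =[[-3.87, 1.01], [-1.02, -3.30], [0.79, -0.13]]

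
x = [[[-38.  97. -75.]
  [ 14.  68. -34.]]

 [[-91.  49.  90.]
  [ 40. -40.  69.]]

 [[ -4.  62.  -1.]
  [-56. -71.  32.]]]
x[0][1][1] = 68.0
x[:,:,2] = [[-75.0, -34.0], [90.0, 69.0], [-1.0, 32.0]]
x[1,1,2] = 69.0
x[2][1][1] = -71.0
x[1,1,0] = 40.0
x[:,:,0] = [[-38.0, 14.0], [-91.0, 40.0], [-4.0, -56.0]]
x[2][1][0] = -56.0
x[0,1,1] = 68.0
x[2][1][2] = 32.0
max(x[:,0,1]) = 97.0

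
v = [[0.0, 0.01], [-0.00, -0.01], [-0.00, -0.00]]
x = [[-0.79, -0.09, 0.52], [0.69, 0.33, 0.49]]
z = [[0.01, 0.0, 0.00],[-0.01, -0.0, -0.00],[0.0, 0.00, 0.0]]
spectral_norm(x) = 1.09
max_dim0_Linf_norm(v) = 0.01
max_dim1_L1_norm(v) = 0.01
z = v @ x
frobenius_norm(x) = 1.31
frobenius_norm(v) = 0.01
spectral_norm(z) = 0.01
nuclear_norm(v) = 0.01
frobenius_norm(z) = 0.01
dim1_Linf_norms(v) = [0.01, 0.01, 0.0]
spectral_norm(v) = 0.01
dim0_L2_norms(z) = [0.01, 0.0, 0.0]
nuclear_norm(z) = 0.01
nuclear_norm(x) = 1.82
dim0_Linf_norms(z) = [0.01, 0.0, 0.0]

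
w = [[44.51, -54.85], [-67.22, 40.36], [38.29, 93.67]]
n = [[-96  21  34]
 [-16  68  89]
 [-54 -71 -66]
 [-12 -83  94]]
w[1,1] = 40.36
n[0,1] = 21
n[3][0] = -12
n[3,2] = 94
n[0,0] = -96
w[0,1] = -54.85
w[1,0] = -67.22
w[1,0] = -67.22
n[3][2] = 94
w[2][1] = 93.67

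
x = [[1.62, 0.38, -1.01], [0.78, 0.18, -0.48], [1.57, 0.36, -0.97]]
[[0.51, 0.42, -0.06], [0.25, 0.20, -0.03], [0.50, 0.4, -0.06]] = x@ [[0.28, 0.07, -0.11], [0.1, 0.05, -0.11], [-0.02, -0.28, -0.16]]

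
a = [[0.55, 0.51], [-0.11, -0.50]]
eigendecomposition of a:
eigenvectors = [[0.99, -0.46], [-0.11, 0.89]]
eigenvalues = [0.49, -0.44]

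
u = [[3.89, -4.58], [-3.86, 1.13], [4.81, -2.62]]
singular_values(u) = [8.83, 2.08]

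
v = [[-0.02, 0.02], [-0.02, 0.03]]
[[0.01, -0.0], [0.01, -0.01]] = v @ [[-0.22, -0.31],[0.06, -0.53]]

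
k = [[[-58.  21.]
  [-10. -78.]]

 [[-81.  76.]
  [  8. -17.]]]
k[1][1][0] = 8.0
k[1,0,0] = -81.0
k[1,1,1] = -17.0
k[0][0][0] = -58.0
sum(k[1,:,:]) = -14.0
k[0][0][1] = 21.0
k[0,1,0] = -10.0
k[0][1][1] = -78.0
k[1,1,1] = -17.0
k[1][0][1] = 76.0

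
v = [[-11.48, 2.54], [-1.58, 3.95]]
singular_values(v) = [12.02, 3.44]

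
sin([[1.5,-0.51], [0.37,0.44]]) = [[1.08, -0.28],  [0.21, 0.49]]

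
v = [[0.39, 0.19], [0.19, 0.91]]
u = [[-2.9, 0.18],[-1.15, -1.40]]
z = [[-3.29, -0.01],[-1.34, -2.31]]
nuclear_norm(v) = 1.30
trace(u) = -4.30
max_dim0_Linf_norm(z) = 3.29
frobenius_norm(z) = 4.24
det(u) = 4.27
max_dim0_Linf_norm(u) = 2.9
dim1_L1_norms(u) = [3.08, 2.55]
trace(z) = -5.60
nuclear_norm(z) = 5.76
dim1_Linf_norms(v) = [0.39, 0.91]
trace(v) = 1.30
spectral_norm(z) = 3.71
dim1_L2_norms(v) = [0.43, 0.93]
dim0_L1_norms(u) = [4.05, 1.58]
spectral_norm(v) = 0.97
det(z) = 7.59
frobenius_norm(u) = 3.42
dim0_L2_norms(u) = [3.12, 1.41]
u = z + v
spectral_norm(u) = 3.14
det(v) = 0.32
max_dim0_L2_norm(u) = 3.12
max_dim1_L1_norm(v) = 1.1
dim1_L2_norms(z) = [3.29, 2.67]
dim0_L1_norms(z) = [4.63, 2.32]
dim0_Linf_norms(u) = [2.9, 1.4]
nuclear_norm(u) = 4.50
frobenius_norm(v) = 1.03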